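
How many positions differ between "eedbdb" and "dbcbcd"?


Comparing "eedbdb" and "dbcbcd" position by position:
  Position 0: 'e' vs 'd' => DIFFER
  Position 1: 'e' vs 'b' => DIFFER
  Position 2: 'd' vs 'c' => DIFFER
  Position 3: 'b' vs 'b' => same
  Position 4: 'd' vs 'c' => DIFFER
  Position 5: 'b' vs 'd' => DIFFER
Positions that differ: 5

5


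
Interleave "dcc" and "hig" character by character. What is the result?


Interleaving "dcc" and "hig":
  Position 0: 'd' from first, 'h' from second => "dh"
  Position 1: 'c' from first, 'i' from second => "ci"
  Position 2: 'c' from first, 'g' from second => "cg"
Result: dhcicg

dhcicg


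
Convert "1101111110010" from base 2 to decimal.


Input: "1101111110010" in base 2
Positional expansion:
  Digit '1' (value 1) x 2^12 = 4096
  Digit '1' (value 1) x 2^11 = 2048
  Digit '0' (value 0) x 2^10 = 0
  Digit '1' (value 1) x 2^9 = 512
  Digit '1' (value 1) x 2^8 = 256
  Digit '1' (value 1) x 2^7 = 128
  Digit '1' (value 1) x 2^6 = 64
  Digit '1' (value 1) x 2^5 = 32
  Digit '1' (value 1) x 2^4 = 16
  Digit '0' (value 0) x 2^3 = 0
  Digit '0' (value 0) x 2^2 = 0
  Digit '1' (value 1) x 2^1 = 2
  Digit '0' (value 0) x 2^0 = 0
Sum = 7154

7154


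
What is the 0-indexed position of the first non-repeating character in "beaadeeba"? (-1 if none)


Input: beaadeeba
Character frequencies:
  'a': 3
  'b': 2
  'd': 1
  'e': 3
Scanning left to right for freq == 1:
  Position 0 ('b'): freq=2, skip
  Position 1 ('e'): freq=3, skip
  Position 2 ('a'): freq=3, skip
  Position 3 ('a'): freq=3, skip
  Position 4 ('d'): unique! => answer = 4

4


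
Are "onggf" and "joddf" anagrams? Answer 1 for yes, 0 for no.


Strings: "onggf", "joddf"
Sorted first:  fggno
Sorted second: ddfjo
Differ at position 0: 'f' vs 'd' => not anagrams

0


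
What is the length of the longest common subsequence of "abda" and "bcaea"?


LCS of "abda" and "bcaea"
DP table:
           b    c    a    e    a
      0    0    0    0    0    0
  a   0    0    0    1    1    1
  b   0    1    1    1    1    1
  d   0    1    1    1    1    1
  a   0    1    1    2    2    2
LCS length = dp[4][5] = 2

2


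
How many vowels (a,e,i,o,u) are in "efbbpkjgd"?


Input: efbbpkjgd
Checking each character:
  'e' at position 0: vowel (running total: 1)
  'f' at position 1: consonant
  'b' at position 2: consonant
  'b' at position 3: consonant
  'p' at position 4: consonant
  'k' at position 5: consonant
  'j' at position 6: consonant
  'g' at position 7: consonant
  'd' at position 8: consonant
Total vowels: 1

1


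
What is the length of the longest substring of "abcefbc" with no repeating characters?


Input: "abcefbc"
Sliding window (track last position of each char):
  Position 0 ('a'): window [0,0] length 1 -- new best
  Position 1 ('b'): window [0,1] length 2 -- new best
  Position 2 ('c'): window [0,2] length 3 -- new best
  Position 3 ('e'): window [0,3] length 4 -- new best
  Position 4 ('f'): window [0,4] length 5 -- new best
  Position 5 ('b'): repeat (last at 1), move window start to 2
  Position 5 ('b'): window [2,5] length 4
  Position 6 ('c'): repeat (last at 2), move window start to 3
  Position 6 ('c'): window [3,6] length 4
Longest substring with no repeats: "abcef" with length 5

5


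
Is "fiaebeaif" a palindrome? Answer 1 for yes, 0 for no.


Input: fiaebeaif
Reversed: fiaebeaif
  Compare pos 0 ('f') with pos 8 ('f'): match
  Compare pos 1 ('i') with pos 7 ('i'): match
  Compare pos 2 ('a') with pos 6 ('a'): match
  Compare pos 3 ('e') with pos 5 ('e'): match
Result: palindrome

1


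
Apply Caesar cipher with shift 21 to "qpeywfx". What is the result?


Caesar cipher: shift "qpeywfx" by 21
  'q' (pos 16) + 21 = pos 11 = 'l'
  'p' (pos 15) + 21 = pos 10 = 'k'
  'e' (pos 4) + 21 = pos 25 = 'z'
  'y' (pos 24) + 21 = pos 19 = 't'
  'w' (pos 22) + 21 = pos 17 = 'r'
  'f' (pos 5) + 21 = pos 0 = 'a'
  'x' (pos 23) + 21 = pos 18 = 's'
Result: lkztras

lkztras


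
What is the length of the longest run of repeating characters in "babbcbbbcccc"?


Input: "babbcbbbcccc"
Scanning for longest run:
  Position 1 ('a'): new char, reset run to 1
  Position 2 ('b'): new char, reset run to 1
  Position 3 ('b'): continues run of 'b', length=2
  Position 4 ('c'): new char, reset run to 1
  Position 5 ('b'): new char, reset run to 1
  Position 6 ('b'): continues run of 'b', length=2
  Position 7 ('b'): continues run of 'b', length=3
  Position 8 ('c'): new char, reset run to 1
  Position 9 ('c'): continues run of 'c', length=2
  Position 10 ('c'): continues run of 'c', length=3
  Position 11 ('c'): continues run of 'c', length=4
Longest run: 'c' with length 4

4


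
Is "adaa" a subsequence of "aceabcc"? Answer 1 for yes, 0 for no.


Check if "adaa" is a subsequence of "aceabcc"
Greedy scan:
  Position 0 ('a'): matches sub[0] = 'a'
  Position 1 ('c'): no match needed
  Position 2 ('e'): no match needed
  Position 3 ('a'): no match needed
  Position 4 ('b'): no match needed
  Position 5 ('c'): no match needed
  Position 6 ('c'): no match needed
Only matched 1/4 characters => not a subsequence

0


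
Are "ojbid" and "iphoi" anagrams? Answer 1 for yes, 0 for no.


Strings: "ojbid", "iphoi"
Sorted first:  bdijo
Sorted second: hiiop
Differ at position 0: 'b' vs 'h' => not anagrams

0


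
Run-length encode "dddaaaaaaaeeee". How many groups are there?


Input: dddaaaaaaaeeee
Scanning for consecutive runs:
  Group 1: 'd' x 3 (positions 0-2)
  Group 2: 'a' x 7 (positions 3-9)
  Group 3: 'e' x 4 (positions 10-13)
Total groups: 3

3


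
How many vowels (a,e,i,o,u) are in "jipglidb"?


Input: jipglidb
Checking each character:
  'j' at position 0: consonant
  'i' at position 1: vowel (running total: 1)
  'p' at position 2: consonant
  'g' at position 3: consonant
  'l' at position 4: consonant
  'i' at position 5: vowel (running total: 2)
  'd' at position 6: consonant
  'b' at position 7: consonant
Total vowels: 2

2


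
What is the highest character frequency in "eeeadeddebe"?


Input: eeeadeddebe
Character counts:
  'a': 1
  'b': 1
  'd': 3
  'e': 6
Maximum frequency: 6

6


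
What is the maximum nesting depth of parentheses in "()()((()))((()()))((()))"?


Input: "()()((()))((()()))((()))"
Tracking depth:
  Position 0 '(': depth becomes 1
  Position 1 ')': depth becomes 0
  Position 2 '(': depth becomes 1
  Position 3 ')': depth becomes 0
  Position 4 '(': depth becomes 1
  Position 5 '(': depth becomes 2
  Position 6 '(': depth becomes 3
  Position 7 ')': depth becomes 2
  Position 8 ')': depth becomes 1
  Position 9 ')': depth becomes 0
  Position 10 '(': depth becomes 1
  Position 11 '(': depth becomes 2
  Position 12 '(': depth becomes 3
  Position 13 ')': depth becomes 2
  Position 14 '(': depth becomes 3
  Position 15 ')': depth becomes 2
  Position 16 ')': depth becomes 1
  Position 17 ')': depth becomes 0
  Position 18 '(': depth becomes 1
  Position 19 '(': depth becomes 2
  Position 20 '(': depth becomes 3
  Position 21 ')': depth becomes 2
  Position 22 ')': depth becomes 1
  Position 23 ')': depth becomes 0
Maximum depth reached: 3

3


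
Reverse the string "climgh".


Input: climgh
Reading characters right to left:
  Position 5: 'h'
  Position 4: 'g'
  Position 3: 'm'
  Position 2: 'i'
  Position 1: 'l'
  Position 0: 'c'
Reversed: hgmilc

hgmilc


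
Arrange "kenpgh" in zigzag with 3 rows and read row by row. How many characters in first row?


Zigzag "kenpgh" into 3 rows:
Placing characters:
  'k' => row 0
  'e' => row 1
  'n' => row 2
  'p' => row 1
  'g' => row 0
  'h' => row 1
Rows:
  Row 0: "kg"
  Row 1: "eph"
  Row 2: "n"
First row length: 2

2


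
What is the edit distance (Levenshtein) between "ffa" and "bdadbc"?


Computing edit distance: "ffa" -> "bdadbc"
DP table:
           b    d    a    d    b    c
      0    1    2    3    4    5    6
  f   1    1    2    3    4    5    6
  f   2    2    2    3    4    5    6
  a   3    3    3    2    3    4    5
Edit distance = dp[3][6] = 5

5


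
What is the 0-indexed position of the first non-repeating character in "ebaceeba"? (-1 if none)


Input: ebaceeba
Character frequencies:
  'a': 2
  'b': 2
  'c': 1
  'e': 3
Scanning left to right for freq == 1:
  Position 0 ('e'): freq=3, skip
  Position 1 ('b'): freq=2, skip
  Position 2 ('a'): freq=2, skip
  Position 3 ('c'): unique! => answer = 3

3


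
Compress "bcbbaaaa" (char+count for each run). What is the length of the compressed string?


Input: bcbbaaaa
Runs:
  'b' x 1 => "b1"
  'c' x 1 => "c1"
  'b' x 2 => "b2"
  'a' x 4 => "a4"
Compressed: "b1c1b2a4"
Compressed length: 8

8


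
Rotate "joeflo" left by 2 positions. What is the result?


Input: "joeflo", rotate left by 2
First 2 characters: "jo"
Remaining characters: "eflo"
Concatenate remaining + first: "eflo" + "jo" = "eflojo"

eflojo


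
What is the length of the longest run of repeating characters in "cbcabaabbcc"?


Input: "cbcabaabbcc"
Scanning for longest run:
  Position 1 ('b'): new char, reset run to 1
  Position 2 ('c'): new char, reset run to 1
  Position 3 ('a'): new char, reset run to 1
  Position 4 ('b'): new char, reset run to 1
  Position 5 ('a'): new char, reset run to 1
  Position 6 ('a'): continues run of 'a', length=2
  Position 7 ('b'): new char, reset run to 1
  Position 8 ('b'): continues run of 'b', length=2
  Position 9 ('c'): new char, reset run to 1
  Position 10 ('c'): continues run of 'c', length=2
Longest run: 'a' with length 2

2


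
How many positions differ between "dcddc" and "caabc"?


Comparing "dcddc" and "caabc" position by position:
  Position 0: 'd' vs 'c' => DIFFER
  Position 1: 'c' vs 'a' => DIFFER
  Position 2: 'd' vs 'a' => DIFFER
  Position 3: 'd' vs 'b' => DIFFER
  Position 4: 'c' vs 'c' => same
Positions that differ: 4

4


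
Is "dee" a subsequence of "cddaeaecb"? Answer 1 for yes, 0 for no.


Check if "dee" is a subsequence of "cddaeaecb"
Greedy scan:
  Position 0 ('c'): no match needed
  Position 1 ('d'): matches sub[0] = 'd'
  Position 2 ('d'): no match needed
  Position 3 ('a'): no match needed
  Position 4 ('e'): matches sub[1] = 'e'
  Position 5 ('a'): no match needed
  Position 6 ('e'): matches sub[2] = 'e'
  Position 7 ('c'): no match needed
  Position 8 ('b'): no match needed
All 3 characters matched => is a subsequence

1


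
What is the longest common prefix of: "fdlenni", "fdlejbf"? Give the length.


Words: fdlenni, fdlejbf
  Position 0: all 'f' => match
  Position 1: all 'd' => match
  Position 2: all 'l' => match
  Position 3: all 'e' => match
  Position 4: ('n', 'j') => mismatch, stop
LCP = "fdle" (length 4)

4


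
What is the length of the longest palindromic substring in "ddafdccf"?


Input: "ddafdccf"
Checking substrings for palindromes:
  [0:2] "dd" (len 2) => palindrome
  [5:7] "cc" (len 2) => palindrome
Longest palindromic substring: "dd" with length 2

2


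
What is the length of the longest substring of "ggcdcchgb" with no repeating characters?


Input: "ggcdcchgb"
Sliding window (track last position of each char):
  Position 0 ('g'): window [0,0] length 1 -- new best
  Position 1 ('g'): repeat (last at 0), move window start to 1
  Position 1 ('g'): window [1,1] length 1
  Position 2 ('c'): window [1,2] length 2 -- new best
  Position 3 ('d'): window [1,3] length 3 -- new best
  Position 4 ('c'): repeat (last at 2), move window start to 3
  Position 4 ('c'): window [3,4] length 2
  Position 5 ('c'): repeat (last at 4), move window start to 5
  Position 5 ('c'): window [5,5] length 1
  Position 6 ('h'): window [5,6] length 2
  Position 7 ('g'): window [5,7] length 3
  Position 8 ('b'): window [5,8] length 4 -- new best
Longest substring with no repeats: "chgb" with length 4

4


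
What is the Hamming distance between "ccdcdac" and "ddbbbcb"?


Comparing "ccdcdac" and "ddbbbcb" position by position:
  Position 0: 'c' vs 'd' => differ
  Position 1: 'c' vs 'd' => differ
  Position 2: 'd' vs 'b' => differ
  Position 3: 'c' vs 'b' => differ
  Position 4: 'd' vs 'b' => differ
  Position 5: 'a' vs 'c' => differ
  Position 6: 'c' vs 'b' => differ
Total differences (Hamming distance): 7

7


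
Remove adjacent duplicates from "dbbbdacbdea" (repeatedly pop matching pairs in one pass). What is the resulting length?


Input: dbbbdacbdea
Stack-based adjacent duplicate removal:
  Read 'd': push. Stack: d
  Read 'b': push. Stack: db
  Read 'b': matches stack top 'b' => pop. Stack: d
  Read 'b': push. Stack: db
  Read 'd': push. Stack: dbd
  Read 'a': push. Stack: dbda
  Read 'c': push. Stack: dbdac
  Read 'b': push. Stack: dbdacb
  Read 'd': push. Stack: dbdacbd
  Read 'e': push. Stack: dbdacbde
  Read 'a': push. Stack: dbdacbdea
Final stack: "dbdacbdea" (length 9)

9


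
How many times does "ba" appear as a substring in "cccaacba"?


Searching for "ba" in "cccaacba"
Scanning each position:
  Position 0: "cc" => no
  Position 1: "cc" => no
  Position 2: "ca" => no
  Position 3: "aa" => no
  Position 4: "ac" => no
  Position 5: "cb" => no
  Position 6: "ba" => MATCH
Total occurrences: 1

1


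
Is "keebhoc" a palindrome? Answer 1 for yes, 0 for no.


Input: keebhoc
Reversed: cohbeek
  Compare pos 0 ('k') with pos 6 ('c'): MISMATCH
  Compare pos 1 ('e') with pos 5 ('o'): MISMATCH
  Compare pos 2 ('e') with pos 4 ('h'): MISMATCH
Result: not a palindrome

0


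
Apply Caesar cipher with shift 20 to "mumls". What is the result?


Caesar cipher: shift "mumls" by 20
  'm' (pos 12) + 20 = pos 6 = 'g'
  'u' (pos 20) + 20 = pos 14 = 'o'
  'm' (pos 12) + 20 = pos 6 = 'g'
  'l' (pos 11) + 20 = pos 5 = 'f'
  's' (pos 18) + 20 = pos 12 = 'm'
Result: gogfm

gogfm


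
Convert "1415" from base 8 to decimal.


Input: "1415" in base 8
Positional expansion:
  Digit '1' (value 1) x 8^3 = 512
  Digit '4' (value 4) x 8^2 = 256
  Digit '1' (value 1) x 8^1 = 8
  Digit '5' (value 5) x 8^0 = 5
Sum = 781

781


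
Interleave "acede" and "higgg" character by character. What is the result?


Interleaving "acede" and "higgg":
  Position 0: 'a' from first, 'h' from second => "ah"
  Position 1: 'c' from first, 'i' from second => "ci"
  Position 2: 'e' from first, 'g' from second => "eg"
  Position 3: 'd' from first, 'g' from second => "dg"
  Position 4: 'e' from first, 'g' from second => "eg"
Result: ahciegdgeg

ahciegdgeg


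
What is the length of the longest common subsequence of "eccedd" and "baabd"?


LCS of "eccedd" and "baabd"
DP table:
           b    a    a    b    d
      0    0    0    0    0    0
  e   0    0    0    0    0    0
  c   0    0    0    0    0    0
  c   0    0    0    0    0    0
  e   0    0    0    0    0    0
  d   0    0    0    0    0    1
  d   0    0    0    0    0    1
LCS length = dp[6][5] = 1

1


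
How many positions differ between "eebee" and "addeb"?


Comparing "eebee" and "addeb" position by position:
  Position 0: 'e' vs 'a' => DIFFER
  Position 1: 'e' vs 'd' => DIFFER
  Position 2: 'b' vs 'd' => DIFFER
  Position 3: 'e' vs 'e' => same
  Position 4: 'e' vs 'b' => DIFFER
Positions that differ: 4

4


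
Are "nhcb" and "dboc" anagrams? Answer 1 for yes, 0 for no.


Strings: "nhcb", "dboc"
Sorted first:  bchn
Sorted second: bcdo
Differ at position 2: 'h' vs 'd' => not anagrams

0


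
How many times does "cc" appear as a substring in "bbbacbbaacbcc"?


Searching for "cc" in "bbbacbbaacbcc"
Scanning each position:
  Position 0: "bb" => no
  Position 1: "bb" => no
  Position 2: "ba" => no
  Position 3: "ac" => no
  Position 4: "cb" => no
  Position 5: "bb" => no
  Position 6: "ba" => no
  Position 7: "aa" => no
  Position 8: "ac" => no
  Position 9: "cb" => no
  Position 10: "bc" => no
  Position 11: "cc" => MATCH
Total occurrences: 1

1


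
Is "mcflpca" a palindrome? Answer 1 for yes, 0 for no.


Input: mcflpca
Reversed: acplfcm
  Compare pos 0 ('m') with pos 6 ('a'): MISMATCH
  Compare pos 1 ('c') with pos 5 ('c'): match
  Compare pos 2 ('f') with pos 4 ('p'): MISMATCH
Result: not a palindrome

0


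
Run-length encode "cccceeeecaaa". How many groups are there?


Input: cccceeeecaaa
Scanning for consecutive runs:
  Group 1: 'c' x 4 (positions 0-3)
  Group 2: 'e' x 4 (positions 4-7)
  Group 3: 'c' x 1 (positions 8-8)
  Group 4: 'a' x 3 (positions 9-11)
Total groups: 4

4


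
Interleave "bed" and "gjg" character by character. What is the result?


Interleaving "bed" and "gjg":
  Position 0: 'b' from first, 'g' from second => "bg"
  Position 1: 'e' from first, 'j' from second => "ej"
  Position 2: 'd' from first, 'g' from second => "dg"
Result: bgejdg

bgejdg


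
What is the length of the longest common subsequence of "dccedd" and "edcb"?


LCS of "dccedd" and "edcb"
DP table:
           e    d    c    b
      0    0    0    0    0
  d   0    0    1    1    1
  c   0    0    1    2    2
  c   0    0    1    2    2
  e   0    1    1    2    2
  d   0    1    2    2    2
  d   0    1    2    2    2
LCS length = dp[6][4] = 2

2


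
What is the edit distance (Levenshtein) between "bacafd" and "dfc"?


Computing edit distance: "bacafd" -> "dfc"
DP table:
           d    f    c
      0    1    2    3
  b   1    1    2    3
  a   2    2    2    3
  c   3    3    3    2
  a   4    4    4    3
  f   5    5    4    4
  d   6    5    5    5
Edit distance = dp[6][3] = 5

5


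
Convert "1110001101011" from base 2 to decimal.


Input: "1110001101011" in base 2
Positional expansion:
  Digit '1' (value 1) x 2^12 = 4096
  Digit '1' (value 1) x 2^11 = 2048
  Digit '1' (value 1) x 2^10 = 1024
  Digit '0' (value 0) x 2^9 = 0
  Digit '0' (value 0) x 2^8 = 0
  Digit '0' (value 0) x 2^7 = 0
  Digit '1' (value 1) x 2^6 = 64
  Digit '1' (value 1) x 2^5 = 32
  Digit '0' (value 0) x 2^4 = 0
  Digit '1' (value 1) x 2^3 = 8
  Digit '0' (value 0) x 2^2 = 0
  Digit '1' (value 1) x 2^1 = 2
  Digit '1' (value 1) x 2^0 = 1
Sum = 7275

7275


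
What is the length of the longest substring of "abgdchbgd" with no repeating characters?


Input: "abgdchbgd"
Sliding window (track last position of each char):
  Position 0 ('a'): window [0,0] length 1 -- new best
  Position 1 ('b'): window [0,1] length 2 -- new best
  Position 2 ('g'): window [0,2] length 3 -- new best
  Position 3 ('d'): window [0,3] length 4 -- new best
  Position 4 ('c'): window [0,4] length 5 -- new best
  Position 5 ('h'): window [0,5] length 6 -- new best
  Position 6 ('b'): repeat (last at 1), move window start to 2
  Position 6 ('b'): window [2,6] length 5
  Position 7 ('g'): repeat (last at 2), move window start to 3
  Position 7 ('g'): window [3,7] length 5
  Position 8 ('d'): repeat (last at 3), move window start to 4
  Position 8 ('d'): window [4,8] length 5
Longest substring with no repeats: "abgdch" with length 6

6


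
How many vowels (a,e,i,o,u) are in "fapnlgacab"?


Input: fapnlgacab
Checking each character:
  'f' at position 0: consonant
  'a' at position 1: vowel (running total: 1)
  'p' at position 2: consonant
  'n' at position 3: consonant
  'l' at position 4: consonant
  'g' at position 5: consonant
  'a' at position 6: vowel (running total: 2)
  'c' at position 7: consonant
  'a' at position 8: vowel (running total: 3)
  'b' at position 9: consonant
Total vowels: 3

3


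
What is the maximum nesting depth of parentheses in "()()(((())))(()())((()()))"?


Input: "()()(((())))(()())((()()))"
Tracking depth:
  Position 0 '(': depth becomes 1
  Position 1 ')': depth becomes 0
  Position 2 '(': depth becomes 1
  Position 3 ')': depth becomes 0
  Position 4 '(': depth becomes 1
  Position 5 '(': depth becomes 2
  Position 6 '(': depth becomes 3
  Position 7 '(': depth becomes 4
  Position 8 ')': depth becomes 3
  Position 9 ')': depth becomes 2
  Position 10 ')': depth becomes 1
  Position 11 ')': depth becomes 0
  Position 12 '(': depth becomes 1
  Position 13 '(': depth becomes 2
  Position 14 ')': depth becomes 1
  Position 15 '(': depth becomes 2
  Position 16 ')': depth becomes 1
  Position 17 ')': depth becomes 0
  Position 18 '(': depth becomes 1
  Position 19 '(': depth becomes 2
  Position 20 '(': depth becomes 3
  Position 21 ')': depth becomes 2
  Position 22 '(': depth becomes 3
  Position 23 ')': depth becomes 2
  Position 24 ')': depth becomes 1
  Position 25 ')': depth becomes 0
Maximum depth reached: 4

4


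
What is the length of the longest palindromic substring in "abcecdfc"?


Input: "abcecdfc"
Checking substrings for palindromes:
  [2:5] "cec" (len 3) => palindrome
Longest palindromic substring: "cec" with length 3

3


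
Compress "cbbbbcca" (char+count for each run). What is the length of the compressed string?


Input: cbbbbcca
Runs:
  'c' x 1 => "c1"
  'b' x 4 => "b4"
  'c' x 2 => "c2"
  'a' x 1 => "a1"
Compressed: "c1b4c2a1"
Compressed length: 8

8


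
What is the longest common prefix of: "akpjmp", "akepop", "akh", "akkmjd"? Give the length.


Words: akpjmp, akepop, akh, akkmjd
  Position 0: all 'a' => match
  Position 1: all 'k' => match
  Position 2: ('p', 'e', 'h', 'k') => mismatch, stop
LCP = "ak" (length 2)

2


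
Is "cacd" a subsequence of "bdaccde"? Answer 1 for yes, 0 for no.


Check if "cacd" is a subsequence of "bdaccde"
Greedy scan:
  Position 0 ('b'): no match needed
  Position 1 ('d'): no match needed
  Position 2 ('a'): no match needed
  Position 3 ('c'): matches sub[0] = 'c'
  Position 4 ('c'): no match needed
  Position 5 ('d'): no match needed
  Position 6 ('e'): no match needed
Only matched 1/4 characters => not a subsequence

0


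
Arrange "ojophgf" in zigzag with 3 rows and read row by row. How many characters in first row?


Zigzag "ojophgf" into 3 rows:
Placing characters:
  'o' => row 0
  'j' => row 1
  'o' => row 2
  'p' => row 1
  'h' => row 0
  'g' => row 1
  'f' => row 2
Rows:
  Row 0: "oh"
  Row 1: "jpg"
  Row 2: "of"
First row length: 2

2


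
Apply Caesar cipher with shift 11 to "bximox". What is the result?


Caesar cipher: shift "bximox" by 11
  'b' (pos 1) + 11 = pos 12 = 'm'
  'x' (pos 23) + 11 = pos 8 = 'i'
  'i' (pos 8) + 11 = pos 19 = 't'
  'm' (pos 12) + 11 = pos 23 = 'x'
  'o' (pos 14) + 11 = pos 25 = 'z'
  'x' (pos 23) + 11 = pos 8 = 'i'
Result: mitxzi

mitxzi


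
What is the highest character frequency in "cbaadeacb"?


Input: cbaadeacb
Character counts:
  'a': 3
  'b': 2
  'c': 2
  'd': 1
  'e': 1
Maximum frequency: 3

3


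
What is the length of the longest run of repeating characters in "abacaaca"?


Input: "abacaaca"
Scanning for longest run:
  Position 1 ('b'): new char, reset run to 1
  Position 2 ('a'): new char, reset run to 1
  Position 3 ('c'): new char, reset run to 1
  Position 4 ('a'): new char, reset run to 1
  Position 5 ('a'): continues run of 'a', length=2
  Position 6 ('c'): new char, reset run to 1
  Position 7 ('a'): new char, reset run to 1
Longest run: 'a' with length 2

2


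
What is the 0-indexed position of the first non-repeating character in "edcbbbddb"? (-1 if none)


Input: edcbbbddb
Character frequencies:
  'b': 4
  'c': 1
  'd': 3
  'e': 1
Scanning left to right for freq == 1:
  Position 0 ('e'): unique! => answer = 0

0


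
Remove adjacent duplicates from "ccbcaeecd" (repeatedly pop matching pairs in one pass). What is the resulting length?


Input: ccbcaeecd
Stack-based adjacent duplicate removal:
  Read 'c': push. Stack: c
  Read 'c': matches stack top 'c' => pop. Stack: (empty)
  Read 'b': push. Stack: b
  Read 'c': push. Stack: bc
  Read 'a': push. Stack: bca
  Read 'e': push. Stack: bcae
  Read 'e': matches stack top 'e' => pop. Stack: bca
  Read 'c': push. Stack: bcac
  Read 'd': push. Stack: bcacd
Final stack: "bcacd" (length 5)

5


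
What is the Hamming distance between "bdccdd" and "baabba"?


Comparing "bdccdd" and "baabba" position by position:
  Position 0: 'b' vs 'b' => same
  Position 1: 'd' vs 'a' => differ
  Position 2: 'c' vs 'a' => differ
  Position 3: 'c' vs 'b' => differ
  Position 4: 'd' vs 'b' => differ
  Position 5: 'd' vs 'a' => differ
Total differences (Hamming distance): 5

5


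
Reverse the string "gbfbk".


Input: gbfbk
Reading characters right to left:
  Position 4: 'k'
  Position 3: 'b'
  Position 2: 'f'
  Position 1: 'b'
  Position 0: 'g'
Reversed: kbfbg

kbfbg


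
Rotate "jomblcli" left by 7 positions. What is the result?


Input: "jomblcli", rotate left by 7
First 7 characters: "jomblcl"
Remaining characters: "i"
Concatenate remaining + first: "i" + "jomblcl" = "ijomblcl"

ijomblcl


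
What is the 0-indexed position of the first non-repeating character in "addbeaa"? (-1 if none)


Input: addbeaa
Character frequencies:
  'a': 3
  'b': 1
  'd': 2
  'e': 1
Scanning left to right for freq == 1:
  Position 0 ('a'): freq=3, skip
  Position 1 ('d'): freq=2, skip
  Position 2 ('d'): freq=2, skip
  Position 3 ('b'): unique! => answer = 3

3


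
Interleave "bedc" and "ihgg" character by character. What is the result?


Interleaving "bedc" and "ihgg":
  Position 0: 'b' from first, 'i' from second => "bi"
  Position 1: 'e' from first, 'h' from second => "eh"
  Position 2: 'd' from first, 'g' from second => "dg"
  Position 3: 'c' from first, 'g' from second => "cg"
Result: biehdgcg

biehdgcg


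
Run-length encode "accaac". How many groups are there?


Input: accaac
Scanning for consecutive runs:
  Group 1: 'a' x 1 (positions 0-0)
  Group 2: 'c' x 2 (positions 1-2)
  Group 3: 'a' x 2 (positions 3-4)
  Group 4: 'c' x 1 (positions 5-5)
Total groups: 4

4


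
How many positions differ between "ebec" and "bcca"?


Comparing "ebec" and "bcca" position by position:
  Position 0: 'e' vs 'b' => DIFFER
  Position 1: 'b' vs 'c' => DIFFER
  Position 2: 'e' vs 'c' => DIFFER
  Position 3: 'c' vs 'a' => DIFFER
Positions that differ: 4

4


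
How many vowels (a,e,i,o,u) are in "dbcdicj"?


Input: dbcdicj
Checking each character:
  'd' at position 0: consonant
  'b' at position 1: consonant
  'c' at position 2: consonant
  'd' at position 3: consonant
  'i' at position 4: vowel (running total: 1)
  'c' at position 5: consonant
  'j' at position 6: consonant
Total vowels: 1

1


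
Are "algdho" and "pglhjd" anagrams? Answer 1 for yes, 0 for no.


Strings: "algdho", "pglhjd"
Sorted first:  adghlo
Sorted second: dghjlp
Differ at position 0: 'a' vs 'd' => not anagrams

0


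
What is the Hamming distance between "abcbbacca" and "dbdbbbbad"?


Comparing "abcbbacca" and "dbdbbbbad" position by position:
  Position 0: 'a' vs 'd' => differ
  Position 1: 'b' vs 'b' => same
  Position 2: 'c' vs 'd' => differ
  Position 3: 'b' vs 'b' => same
  Position 4: 'b' vs 'b' => same
  Position 5: 'a' vs 'b' => differ
  Position 6: 'c' vs 'b' => differ
  Position 7: 'c' vs 'a' => differ
  Position 8: 'a' vs 'd' => differ
Total differences (Hamming distance): 6

6


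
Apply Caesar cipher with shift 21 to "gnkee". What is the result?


Caesar cipher: shift "gnkee" by 21
  'g' (pos 6) + 21 = pos 1 = 'b'
  'n' (pos 13) + 21 = pos 8 = 'i'
  'k' (pos 10) + 21 = pos 5 = 'f'
  'e' (pos 4) + 21 = pos 25 = 'z'
  'e' (pos 4) + 21 = pos 25 = 'z'
Result: bifzz

bifzz


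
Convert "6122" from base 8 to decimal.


Input: "6122" in base 8
Positional expansion:
  Digit '6' (value 6) x 8^3 = 3072
  Digit '1' (value 1) x 8^2 = 64
  Digit '2' (value 2) x 8^1 = 16
  Digit '2' (value 2) x 8^0 = 2
Sum = 3154

3154


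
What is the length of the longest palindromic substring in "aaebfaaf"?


Input: "aaebfaaf"
Checking substrings for palindromes:
  [4:8] "faaf" (len 4) => palindrome
  [0:2] "aa" (len 2) => palindrome
  [5:7] "aa" (len 2) => palindrome
Longest palindromic substring: "faaf" with length 4

4


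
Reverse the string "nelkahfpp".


Input: nelkahfpp
Reading characters right to left:
  Position 8: 'p'
  Position 7: 'p'
  Position 6: 'f'
  Position 5: 'h'
  Position 4: 'a'
  Position 3: 'k'
  Position 2: 'l'
  Position 1: 'e'
  Position 0: 'n'
Reversed: ppfhaklen

ppfhaklen


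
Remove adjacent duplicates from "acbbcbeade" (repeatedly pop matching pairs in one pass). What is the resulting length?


Input: acbbcbeade
Stack-based adjacent duplicate removal:
  Read 'a': push. Stack: a
  Read 'c': push. Stack: ac
  Read 'b': push. Stack: acb
  Read 'b': matches stack top 'b' => pop. Stack: ac
  Read 'c': matches stack top 'c' => pop. Stack: a
  Read 'b': push. Stack: ab
  Read 'e': push. Stack: abe
  Read 'a': push. Stack: abea
  Read 'd': push. Stack: abead
  Read 'e': push. Stack: abeade
Final stack: "abeade" (length 6)

6


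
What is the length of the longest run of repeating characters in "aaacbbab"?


Input: "aaacbbab"
Scanning for longest run:
  Position 1 ('a'): continues run of 'a', length=2
  Position 2 ('a'): continues run of 'a', length=3
  Position 3 ('c'): new char, reset run to 1
  Position 4 ('b'): new char, reset run to 1
  Position 5 ('b'): continues run of 'b', length=2
  Position 6 ('a'): new char, reset run to 1
  Position 7 ('b'): new char, reset run to 1
Longest run: 'a' with length 3

3


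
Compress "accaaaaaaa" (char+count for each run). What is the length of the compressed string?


Input: accaaaaaaa
Runs:
  'a' x 1 => "a1"
  'c' x 2 => "c2"
  'a' x 7 => "a7"
Compressed: "a1c2a7"
Compressed length: 6

6


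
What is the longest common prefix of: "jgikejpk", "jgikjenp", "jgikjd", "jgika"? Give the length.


Words: jgikejpk, jgikjenp, jgikjd, jgika
  Position 0: all 'j' => match
  Position 1: all 'g' => match
  Position 2: all 'i' => match
  Position 3: all 'k' => match
  Position 4: ('e', 'j', 'j', 'a') => mismatch, stop
LCP = "jgik" (length 4)

4


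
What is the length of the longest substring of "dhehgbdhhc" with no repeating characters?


Input: "dhehgbdhhc"
Sliding window (track last position of each char):
  Position 0 ('d'): window [0,0] length 1 -- new best
  Position 1 ('h'): window [0,1] length 2 -- new best
  Position 2 ('e'): window [0,2] length 3 -- new best
  Position 3 ('h'): repeat (last at 1), move window start to 2
  Position 3 ('h'): window [2,3] length 2
  Position 4 ('g'): window [2,4] length 3
  Position 5 ('b'): window [2,5] length 4 -- new best
  Position 6 ('d'): window [2,6] length 5 -- new best
  Position 7 ('h'): repeat (last at 3), move window start to 4
  Position 7 ('h'): window [4,7] length 4
  Position 8 ('h'): repeat (last at 7), move window start to 8
  Position 8 ('h'): window [8,8] length 1
  Position 9 ('c'): window [8,9] length 2
Longest substring with no repeats: "ehgbd" with length 5

5


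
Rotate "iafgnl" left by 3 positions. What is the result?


Input: "iafgnl", rotate left by 3
First 3 characters: "iaf"
Remaining characters: "gnl"
Concatenate remaining + first: "gnl" + "iaf" = "gnliaf"

gnliaf


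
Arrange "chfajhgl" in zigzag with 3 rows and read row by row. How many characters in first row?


Zigzag "chfajhgl" into 3 rows:
Placing characters:
  'c' => row 0
  'h' => row 1
  'f' => row 2
  'a' => row 1
  'j' => row 0
  'h' => row 1
  'g' => row 2
  'l' => row 1
Rows:
  Row 0: "cj"
  Row 1: "hahl"
  Row 2: "fg"
First row length: 2

2


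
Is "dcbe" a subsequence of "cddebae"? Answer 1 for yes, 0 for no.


Check if "dcbe" is a subsequence of "cddebae"
Greedy scan:
  Position 0 ('c'): no match needed
  Position 1 ('d'): matches sub[0] = 'd'
  Position 2 ('d'): no match needed
  Position 3 ('e'): no match needed
  Position 4 ('b'): no match needed
  Position 5 ('a'): no match needed
  Position 6 ('e'): no match needed
Only matched 1/4 characters => not a subsequence

0


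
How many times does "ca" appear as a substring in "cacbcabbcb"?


Searching for "ca" in "cacbcabbcb"
Scanning each position:
  Position 0: "ca" => MATCH
  Position 1: "ac" => no
  Position 2: "cb" => no
  Position 3: "bc" => no
  Position 4: "ca" => MATCH
  Position 5: "ab" => no
  Position 6: "bb" => no
  Position 7: "bc" => no
  Position 8: "cb" => no
Total occurrences: 2

2


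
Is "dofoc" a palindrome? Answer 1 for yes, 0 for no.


Input: dofoc
Reversed: cofod
  Compare pos 0 ('d') with pos 4 ('c'): MISMATCH
  Compare pos 1 ('o') with pos 3 ('o'): match
Result: not a palindrome

0


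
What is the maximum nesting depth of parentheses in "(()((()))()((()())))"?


Input: "(()((()))()((()())))"
Tracking depth:
  Position 0 '(': depth becomes 1
  Position 1 '(': depth becomes 2
  Position 2 ')': depth becomes 1
  Position 3 '(': depth becomes 2
  Position 4 '(': depth becomes 3
  Position 5 '(': depth becomes 4
  Position 6 ')': depth becomes 3
  Position 7 ')': depth becomes 2
  Position 8 ')': depth becomes 1
  Position 9 '(': depth becomes 2
  Position 10 ')': depth becomes 1
  Position 11 '(': depth becomes 2
  Position 12 '(': depth becomes 3
  Position 13 '(': depth becomes 4
  Position 14 ')': depth becomes 3
  Position 15 '(': depth becomes 4
  Position 16 ')': depth becomes 3
  Position 17 ')': depth becomes 2
  Position 18 ')': depth becomes 1
  Position 19 ')': depth becomes 0
Maximum depth reached: 4

4


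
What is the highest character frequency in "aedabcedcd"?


Input: aedabcedcd
Character counts:
  'a': 2
  'b': 1
  'c': 2
  'd': 3
  'e': 2
Maximum frequency: 3

3


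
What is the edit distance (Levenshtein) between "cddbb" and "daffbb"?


Computing edit distance: "cddbb" -> "daffbb"
DP table:
           d    a    f    f    b    b
      0    1    2    3    4    5    6
  c   1    1    2    3    4    5    6
  d   2    1    2    3    4    5    6
  d   3    2    2    3    4    5    6
  b   4    3    3    3    4    4    5
  b   5    4    4    4    4    4    4
Edit distance = dp[5][6] = 4

4


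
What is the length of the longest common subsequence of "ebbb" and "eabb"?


LCS of "ebbb" and "eabb"
DP table:
           e    a    b    b
      0    0    0    0    0
  e   0    1    1    1    1
  b   0    1    1    2    2
  b   0    1    1    2    3
  b   0    1    1    2    3
LCS length = dp[4][4] = 3

3


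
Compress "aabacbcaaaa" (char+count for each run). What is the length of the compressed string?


Input: aabacbcaaaa
Runs:
  'a' x 2 => "a2"
  'b' x 1 => "b1"
  'a' x 1 => "a1"
  'c' x 1 => "c1"
  'b' x 1 => "b1"
  'c' x 1 => "c1"
  'a' x 4 => "a4"
Compressed: "a2b1a1c1b1c1a4"
Compressed length: 14

14


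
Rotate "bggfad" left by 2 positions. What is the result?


Input: "bggfad", rotate left by 2
First 2 characters: "bg"
Remaining characters: "gfad"
Concatenate remaining + first: "gfad" + "bg" = "gfadbg"

gfadbg


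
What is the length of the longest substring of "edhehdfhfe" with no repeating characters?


Input: "edhehdfhfe"
Sliding window (track last position of each char):
  Position 0 ('e'): window [0,0] length 1 -- new best
  Position 1 ('d'): window [0,1] length 2 -- new best
  Position 2 ('h'): window [0,2] length 3 -- new best
  Position 3 ('e'): repeat (last at 0), move window start to 1
  Position 3 ('e'): window [1,3] length 3
  Position 4 ('h'): repeat (last at 2), move window start to 3
  Position 4 ('h'): window [3,4] length 2
  Position 5 ('d'): window [3,5] length 3
  Position 6 ('f'): window [3,6] length 4 -- new best
  Position 7 ('h'): repeat (last at 4), move window start to 5
  Position 7 ('h'): window [5,7] length 3
  Position 8 ('f'): repeat (last at 6), move window start to 7
  Position 8 ('f'): window [7,8] length 2
  Position 9 ('e'): window [7,9] length 3
Longest substring with no repeats: "ehdf" with length 4

4


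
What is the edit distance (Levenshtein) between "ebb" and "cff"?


Computing edit distance: "ebb" -> "cff"
DP table:
           c    f    f
      0    1    2    3
  e   1    1    2    3
  b   2    2    2    3
  b   3    3    3    3
Edit distance = dp[3][3] = 3

3


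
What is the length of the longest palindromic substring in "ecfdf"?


Input: "ecfdf"
Checking substrings for palindromes:
  [2:5] "fdf" (len 3) => palindrome
Longest palindromic substring: "fdf" with length 3

3


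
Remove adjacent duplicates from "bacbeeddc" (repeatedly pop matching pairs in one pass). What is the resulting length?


Input: bacbeeddc
Stack-based adjacent duplicate removal:
  Read 'b': push. Stack: b
  Read 'a': push. Stack: ba
  Read 'c': push. Stack: bac
  Read 'b': push. Stack: bacb
  Read 'e': push. Stack: bacbe
  Read 'e': matches stack top 'e' => pop. Stack: bacb
  Read 'd': push. Stack: bacbd
  Read 'd': matches stack top 'd' => pop. Stack: bacb
  Read 'c': push. Stack: bacbc
Final stack: "bacbc" (length 5)

5


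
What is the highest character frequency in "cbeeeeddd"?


Input: cbeeeeddd
Character counts:
  'b': 1
  'c': 1
  'd': 3
  'e': 4
Maximum frequency: 4

4


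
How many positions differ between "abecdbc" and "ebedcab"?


Comparing "abecdbc" and "ebedcab" position by position:
  Position 0: 'a' vs 'e' => DIFFER
  Position 1: 'b' vs 'b' => same
  Position 2: 'e' vs 'e' => same
  Position 3: 'c' vs 'd' => DIFFER
  Position 4: 'd' vs 'c' => DIFFER
  Position 5: 'b' vs 'a' => DIFFER
  Position 6: 'c' vs 'b' => DIFFER
Positions that differ: 5

5


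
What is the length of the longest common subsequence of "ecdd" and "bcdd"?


LCS of "ecdd" and "bcdd"
DP table:
           b    c    d    d
      0    0    0    0    0
  e   0    0    0    0    0
  c   0    0    1    1    1
  d   0    0    1    2    2
  d   0    0    1    2    3
LCS length = dp[4][4] = 3

3


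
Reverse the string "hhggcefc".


Input: hhggcefc
Reading characters right to left:
  Position 7: 'c'
  Position 6: 'f'
  Position 5: 'e'
  Position 4: 'c'
  Position 3: 'g'
  Position 2: 'g'
  Position 1: 'h'
  Position 0: 'h'
Reversed: cfecgghh

cfecgghh


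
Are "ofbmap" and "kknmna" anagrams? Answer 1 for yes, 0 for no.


Strings: "ofbmap", "kknmna"
Sorted first:  abfmop
Sorted second: akkmnn
Differ at position 1: 'b' vs 'k' => not anagrams

0


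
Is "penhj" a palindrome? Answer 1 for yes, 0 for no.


Input: penhj
Reversed: jhnep
  Compare pos 0 ('p') with pos 4 ('j'): MISMATCH
  Compare pos 1 ('e') with pos 3 ('h'): MISMATCH
Result: not a palindrome

0


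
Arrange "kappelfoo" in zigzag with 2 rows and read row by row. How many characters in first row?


Zigzag "kappelfoo" into 2 rows:
Placing characters:
  'k' => row 0
  'a' => row 1
  'p' => row 0
  'p' => row 1
  'e' => row 0
  'l' => row 1
  'f' => row 0
  'o' => row 1
  'o' => row 0
Rows:
  Row 0: "kpefo"
  Row 1: "aplo"
First row length: 5

5


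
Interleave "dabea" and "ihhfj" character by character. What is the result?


Interleaving "dabea" and "ihhfj":
  Position 0: 'd' from first, 'i' from second => "di"
  Position 1: 'a' from first, 'h' from second => "ah"
  Position 2: 'b' from first, 'h' from second => "bh"
  Position 3: 'e' from first, 'f' from second => "ef"
  Position 4: 'a' from first, 'j' from second => "aj"
Result: diahbhefaj

diahbhefaj


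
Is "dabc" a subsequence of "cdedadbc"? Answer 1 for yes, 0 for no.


Check if "dabc" is a subsequence of "cdedadbc"
Greedy scan:
  Position 0 ('c'): no match needed
  Position 1 ('d'): matches sub[0] = 'd'
  Position 2 ('e'): no match needed
  Position 3 ('d'): no match needed
  Position 4 ('a'): matches sub[1] = 'a'
  Position 5 ('d'): no match needed
  Position 6 ('b'): matches sub[2] = 'b'
  Position 7 ('c'): matches sub[3] = 'c'
All 4 characters matched => is a subsequence

1


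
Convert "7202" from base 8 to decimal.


Input: "7202" in base 8
Positional expansion:
  Digit '7' (value 7) x 8^3 = 3584
  Digit '2' (value 2) x 8^2 = 128
  Digit '0' (value 0) x 8^1 = 0
  Digit '2' (value 2) x 8^0 = 2
Sum = 3714

3714


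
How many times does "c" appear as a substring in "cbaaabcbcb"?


Searching for "c" in "cbaaabcbcb"
Scanning each position:
  Position 0: "c" => MATCH
  Position 1: "b" => no
  Position 2: "a" => no
  Position 3: "a" => no
  Position 4: "a" => no
  Position 5: "b" => no
  Position 6: "c" => MATCH
  Position 7: "b" => no
  Position 8: "c" => MATCH
  Position 9: "b" => no
Total occurrences: 3

3


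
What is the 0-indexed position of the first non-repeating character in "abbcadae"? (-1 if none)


Input: abbcadae
Character frequencies:
  'a': 3
  'b': 2
  'c': 1
  'd': 1
  'e': 1
Scanning left to right for freq == 1:
  Position 0 ('a'): freq=3, skip
  Position 1 ('b'): freq=2, skip
  Position 2 ('b'): freq=2, skip
  Position 3 ('c'): unique! => answer = 3

3
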